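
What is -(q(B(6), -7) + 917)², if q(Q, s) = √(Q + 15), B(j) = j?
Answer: -(917 + √21)² ≈ -8.4931e+5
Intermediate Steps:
q(Q, s) = √(15 + Q)
-(q(B(6), -7) + 917)² = -(√(15 + 6) + 917)² = -(√21 + 917)² = -(917 + √21)²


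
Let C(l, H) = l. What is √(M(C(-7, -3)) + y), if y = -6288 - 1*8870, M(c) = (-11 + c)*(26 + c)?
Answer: 10*I*√155 ≈ 124.5*I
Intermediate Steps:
y = -15158 (y = -6288 - 8870 = -15158)
√(M(C(-7, -3)) + y) = √((-286 + (-7)² + 15*(-7)) - 15158) = √((-286 + 49 - 105) - 15158) = √(-342 - 15158) = √(-15500) = 10*I*√155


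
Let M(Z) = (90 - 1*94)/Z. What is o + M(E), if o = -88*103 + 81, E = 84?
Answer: -188644/21 ≈ -8983.0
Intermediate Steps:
M(Z) = -4/Z (M(Z) = (90 - 94)/Z = -4/Z)
o = -8983 (o = -9064 + 81 = -8983)
o + M(E) = -8983 - 4/84 = -8983 - 4*1/84 = -8983 - 1/21 = -188644/21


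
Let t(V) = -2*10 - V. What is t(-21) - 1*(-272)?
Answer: 273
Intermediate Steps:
t(V) = -20 - V
t(-21) - 1*(-272) = (-20 - 1*(-21)) - 1*(-272) = (-20 + 21) + 272 = 1 + 272 = 273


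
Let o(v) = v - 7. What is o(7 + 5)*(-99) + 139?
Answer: -356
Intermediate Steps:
o(v) = -7 + v
o(7 + 5)*(-99) + 139 = (-7 + (7 + 5))*(-99) + 139 = (-7 + 12)*(-99) + 139 = 5*(-99) + 139 = -495 + 139 = -356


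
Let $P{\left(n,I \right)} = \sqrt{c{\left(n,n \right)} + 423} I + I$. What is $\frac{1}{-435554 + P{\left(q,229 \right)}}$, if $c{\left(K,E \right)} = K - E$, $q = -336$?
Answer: $- \frac{435325}{189485673082} - \frac{687 \sqrt{47}}{189485673082} \approx -2.3223 \cdot 10^{-6}$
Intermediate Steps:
$P{\left(n,I \right)} = I + 3 I \sqrt{47}$ ($P{\left(n,I \right)} = \sqrt{\left(n - n\right) + 423} I + I = \sqrt{0 + 423} I + I = \sqrt{423} I + I = 3 \sqrt{47} I + I = 3 I \sqrt{47} + I = I + 3 I \sqrt{47}$)
$\frac{1}{-435554 + P{\left(q,229 \right)}} = \frac{1}{-435554 + 229 \left(1 + 3 \sqrt{47}\right)} = \frac{1}{-435554 + \left(229 + 687 \sqrt{47}\right)} = \frac{1}{-435325 + 687 \sqrt{47}}$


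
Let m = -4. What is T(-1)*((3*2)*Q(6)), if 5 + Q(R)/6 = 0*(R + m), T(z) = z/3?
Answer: 60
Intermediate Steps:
T(z) = z/3 (T(z) = z*(⅓) = z/3)
Q(R) = -30 (Q(R) = -30 + 6*(0*(R - 4)) = -30 + 6*(0*(-4 + R)) = -30 + 6*0 = -30 + 0 = -30)
T(-1)*((3*2)*Q(6)) = ((⅓)*(-1))*((3*2)*(-30)) = -2*(-30) = -⅓*(-180) = 60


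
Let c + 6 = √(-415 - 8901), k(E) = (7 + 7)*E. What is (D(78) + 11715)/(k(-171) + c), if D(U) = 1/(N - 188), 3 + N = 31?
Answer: -28115985/5769316 - 1874399*I*√2329/461545280 ≈ -4.8734 - 0.19599*I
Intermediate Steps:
N = 28 (N = -3 + 31 = 28)
k(E) = 14*E
c = -6 + 2*I*√2329 (c = -6 + √(-415 - 8901) = -6 + √(-9316) = -6 + 2*I*√2329 ≈ -6.0 + 96.519*I)
D(U) = -1/160 (D(U) = 1/(28 - 188) = 1/(-160) = -1/160)
(D(78) + 11715)/(k(-171) + c) = (-1/160 + 11715)/(14*(-171) + (-6 + 2*I*√2329)) = 1874399/(160*(-2394 + (-6 + 2*I*√2329))) = 1874399/(160*(-2400 + 2*I*√2329))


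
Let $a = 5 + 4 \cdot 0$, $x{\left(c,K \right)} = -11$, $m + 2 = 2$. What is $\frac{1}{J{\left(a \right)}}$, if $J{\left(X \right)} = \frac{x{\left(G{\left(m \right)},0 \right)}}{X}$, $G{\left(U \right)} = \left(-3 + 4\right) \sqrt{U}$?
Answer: $- \frac{5}{11} \approx -0.45455$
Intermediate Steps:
$m = 0$ ($m = -2 + 2 = 0$)
$G{\left(U \right)} = \sqrt{U}$ ($G{\left(U \right)} = 1 \sqrt{U} = \sqrt{U}$)
$a = 5$ ($a = 5 + 0 = 5$)
$J{\left(X \right)} = - \frac{11}{X}$
$\frac{1}{J{\left(a \right)}} = \frac{1}{\left(-11\right) \frac{1}{5}} = \frac{1}{- \frac{11}{5}} = - \frac{5}{11}$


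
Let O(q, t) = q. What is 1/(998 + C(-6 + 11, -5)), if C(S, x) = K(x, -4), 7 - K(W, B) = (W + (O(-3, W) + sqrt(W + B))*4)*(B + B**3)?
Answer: -151/688657 - 816*I/688657 ≈ -0.00021927 - 0.0011849*I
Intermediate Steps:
K(W, B) = 7 - (B + B**3)*(-12 + W + 4*sqrt(B + W)) (K(W, B) = 7 - (W + (-3 + sqrt(W + B))*4)*(B + B**3) = 7 - (W + (-3 + sqrt(B + W))*4)*(B + B**3) = 7 - (W + (-12 + 4*sqrt(B + W)))*(B + B**3) = 7 - (-12 + W + 4*sqrt(B + W))*(B + B**3) = 7 - (B + B**3)*(-12 + W + 4*sqrt(B + W)))
C(S, x) = -809 + 68*x + 272*sqrt(-4 + x) (C(S, x) = 7 + 12*(-4) + 12*(-4)**3 - 1*(-4)*x - 1*x*(-4)**3 - 4*(-4)*sqrt(-4 + x) - 4*(-4)**3*sqrt(-4 + x) = 7 - 48 + 12*(-64) + 4*x - 1*x*(-64) + 16*sqrt(-4 + x) - 4*(-64)*sqrt(-4 + x) = 7 - 48 - 768 + 4*x + 64*x + 16*sqrt(-4 + x) + 256*sqrt(-4 + x) = -809 + 68*x + 272*sqrt(-4 + x))
1/(998 + C(-6 + 11, -5)) = 1/(998 + (-809 + 68*(-5) + 272*sqrt(-4 - 5))) = 1/(998 + (-809 - 340 + 272*sqrt(-9))) = 1/(998 + (-809 - 340 + 272*(3*I))) = 1/(998 + (-809 - 340 + 816*I)) = 1/(998 + (-1149 + 816*I)) = 1/(-151 + 816*I) = (-151 - 816*I)/688657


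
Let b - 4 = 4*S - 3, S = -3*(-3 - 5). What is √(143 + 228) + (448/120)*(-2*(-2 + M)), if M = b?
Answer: -2128/3 + √371 ≈ -690.07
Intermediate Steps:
S = 24 (S = -3*(-8) = 24)
b = 97 (b = 4 + (4*24 - 3) = 4 + (96 - 3) = 4 + 93 = 97)
M = 97
√(143 + 228) + (448/120)*(-2*(-2 + M)) = √(143 + 228) + (448/120)*(-2*(-2 + 97)) = √371 + (448*(1/120))*(-2*95) = √371 + (56/15)*(-190) = √371 - 2128/3 = -2128/3 + √371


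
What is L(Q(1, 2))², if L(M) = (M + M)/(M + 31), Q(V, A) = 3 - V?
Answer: 16/1089 ≈ 0.014692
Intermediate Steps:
L(M) = 2*M/(31 + M) (L(M) = (2*M)/(31 + M) = 2*M/(31 + M))
L(Q(1, 2))² = (2*(3 - 1*1)/(31 + (3 - 1*1)))² = (2*(3 - 1)/(31 + (3 - 1)))² = (2*2/(31 + 2))² = (2*2/33)² = (2*2*(1/33))² = (4/33)² = 16/1089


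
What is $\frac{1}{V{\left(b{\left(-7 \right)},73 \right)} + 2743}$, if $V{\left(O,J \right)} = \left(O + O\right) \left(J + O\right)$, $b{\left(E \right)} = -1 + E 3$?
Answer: $\frac{1}{499} \approx 0.002004$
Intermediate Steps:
$b{\left(E \right)} = -1 + 3 E$
$V{\left(O,J \right)} = 2 O \left(J + O\right)$
$\frac{1}{V{\left(b{\left(-7 \right)},73 \right)} + 2743} = \frac{1}{2 \left(-1 + 3 \left(-7\right)\right) \left(73 + \left(-1 + 3 \left(-7\right)\right)\right) + 2743} = \frac{1}{2 \left(-1 - 21\right) \left(73 - 22\right) + 2743} = \frac{1}{2 \left(-22\right) \left(73 - 22\right) + 2743} = \frac{1}{2 \left(-22\right) 51 + 2743} = \frac{1}{-2244 + 2743} = \frac{1}{499}$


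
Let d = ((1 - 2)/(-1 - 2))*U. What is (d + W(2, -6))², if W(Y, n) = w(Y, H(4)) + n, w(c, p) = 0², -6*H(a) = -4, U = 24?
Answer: 4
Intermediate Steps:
H(a) = ⅔ (H(a) = -⅙*(-4) = ⅔)
w(c, p) = 0
W(Y, n) = n (W(Y, n) = 0 + n = n)
d = 8 (d = ((1 - 2)/(-1 - 2))*24 = -1/(-3)*24 = -1*(-⅓)*24 = (⅓)*24 = 8)
(d + W(2, -6))² = (8 - 6)² = 2² = 4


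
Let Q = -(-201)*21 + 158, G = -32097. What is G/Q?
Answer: -32097/4379 ≈ -7.3298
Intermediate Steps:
Q = 4379 (Q = -67*(-63) + 158 = 4221 + 158 = 4379)
G/Q = -32097/4379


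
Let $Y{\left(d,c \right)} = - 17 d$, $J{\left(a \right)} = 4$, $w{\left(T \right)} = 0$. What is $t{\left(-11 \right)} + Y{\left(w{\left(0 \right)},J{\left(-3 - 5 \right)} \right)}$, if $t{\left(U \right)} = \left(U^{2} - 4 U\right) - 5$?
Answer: $160$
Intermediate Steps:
$t{\left(U \right)} = -5 + U^{2} - 4 U$
$t{\left(-11 \right)} + Y{\left(w{\left(0 \right)},J{\left(-3 - 5 \right)} \right)} = \left(-5 + \left(-11\right)^{2} - -44\right) - 0 = \left(-5 + 121 + 44\right) + 0 = 160 + 0 = 160$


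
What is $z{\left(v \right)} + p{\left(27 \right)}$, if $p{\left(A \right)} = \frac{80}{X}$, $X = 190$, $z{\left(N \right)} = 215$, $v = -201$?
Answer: $\frac{4093}{19} \approx 215.42$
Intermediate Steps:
$p{\left(A \right)} = \frac{8}{19}$ ($p{\left(A \right)} = \frac{80}{190} = 80 \cdot \frac{1}{190} = \frac{8}{19}$)
$z{\left(v \right)} + p{\left(27 \right)} = 215 + \frac{8}{19} = \frac{4093}{19}$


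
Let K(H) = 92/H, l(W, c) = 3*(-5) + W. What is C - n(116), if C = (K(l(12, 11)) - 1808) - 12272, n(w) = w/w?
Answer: -42335/3 ≈ -14112.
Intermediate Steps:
l(W, c) = -15 + W
n(w) = 1
C = -42332/3 (C = (92/(-15 + 12) - 1808) - 12272 = (92/(-3) - 1808) - 12272 = (92*(-⅓) - 1808) - 12272 = (-92/3 - 1808) - 12272 = -5516/3 - 12272 = -42332/3 ≈ -14111.)
C - n(116) = -42332/3 - 1*1 = -42332/3 - 1 = -42335/3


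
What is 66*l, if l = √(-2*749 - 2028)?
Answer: 66*I*√3526 ≈ 3919.1*I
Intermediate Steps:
l = I*√3526 (l = √(-1498 - 2028) = √(-3526) = I*√3526 ≈ 59.38*I)
66*l = 66*(I*√3526) = 66*I*√3526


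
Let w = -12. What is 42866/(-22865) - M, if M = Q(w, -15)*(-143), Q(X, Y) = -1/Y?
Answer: 525341/68595 ≈ 7.6586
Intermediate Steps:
M = -143/15 (M = -1/(-15)*(-143) = -1*(-1/15)*(-143) = (1/15)*(-143) = -143/15 ≈ -9.5333)
42866/(-22865) - M = 42866/(-22865) - 1*(-143/15) = 42866*(-1/22865) + 143/15 = -42866/22865 + 143/15 = 525341/68595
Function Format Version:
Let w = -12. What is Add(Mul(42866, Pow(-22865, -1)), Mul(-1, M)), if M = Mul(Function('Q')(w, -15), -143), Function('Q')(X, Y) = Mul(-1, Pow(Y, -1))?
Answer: Rational(525341, 68595) ≈ 7.6586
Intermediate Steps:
M = Rational(-143, 15) (M = Mul(Mul(-1, Pow(-15, -1)), -143) = Mul(Mul(-1, Rational(-1, 15)), -143) = Mul(Rational(1, 15), -143) = Rational(-143, 15) ≈ -9.5333)
Add(Mul(42866, Pow(-22865, -1)), Mul(-1, M)) = Add(Mul(42866, Pow(-22865, -1)), Mul(-1, Rational(-143, 15))) = Add(Mul(42866, Rational(-1, 22865)), Rational(143, 15)) = Add(Rational(-42866, 22865), Rational(143, 15)) = Rational(525341, 68595)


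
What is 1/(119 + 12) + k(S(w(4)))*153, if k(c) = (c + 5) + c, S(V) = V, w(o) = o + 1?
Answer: 300646/131 ≈ 2295.0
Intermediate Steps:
w(o) = 1 + o
k(c) = 5 + 2*c (k(c) = (5 + c) + c = 5 + 2*c)
1/(119 + 12) + k(S(w(4)))*153 = 1/(119 + 12) + (5 + 2*(1 + 4))*153 = 1/131 + (5 + 2*5)*153 = 1/131 + (5 + 10)*153 = 1/131 + 15*153 = 1/131 + 2295 = 300646/131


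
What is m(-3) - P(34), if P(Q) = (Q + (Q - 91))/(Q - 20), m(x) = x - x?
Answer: 23/14 ≈ 1.6429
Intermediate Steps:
m(x) = 0
P(Q) = (-91 + 2*Q)/(-20 + Q) (P(Q) = (Q + (-91 + Q))/(-20 + Q) = (-91 + 2*Q)/(-20 + Q))
m(-3) - P(34) = 0 - (-91 + 2*34)/(-20 + 34) = 0 - (-91 + 68)/14 = 0 - (-23)/14 = 0 - 1*(-23/14) = 0 + 23/14 = 23/14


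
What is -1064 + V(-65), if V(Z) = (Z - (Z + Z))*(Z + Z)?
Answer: -9514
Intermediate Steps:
V(Z) = -2*Z**2 (V(Z) = (Z - 2*Z)*(2*Z) = (-Z)*(2*Z) = -2*Z**2)
-1064 + V(-65) = -1064 - 2*(-65)**2 = -1064 - 2*4225 = -1064 - 8450 = -9514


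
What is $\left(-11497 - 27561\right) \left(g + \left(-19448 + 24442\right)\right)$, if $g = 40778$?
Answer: $-1787762776$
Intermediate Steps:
$\left(-11497 - 27561\right) \left(g + \left(-19448 + 24442\right)\right) = \left(-11497 - 27561\right) \left(40778 + \left(-19448 + 24442\right)\right) = - 39058 \left(40778 + 4994\right) = \left(-39058\right) 45772 = -1787762776$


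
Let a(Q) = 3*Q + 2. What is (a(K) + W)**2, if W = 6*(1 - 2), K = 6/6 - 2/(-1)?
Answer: 25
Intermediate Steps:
K = 3 (K = 6*(1/6) - 2*(-1) = 1 + 2 = 3)
W = -6 (W = 6*(-1) = -6)
a(Q) = 2 + 3*Q
(a(K) + W)**2 = ((2 + 3*3) - 6)**2 = ((2 + 9) - 6)**2 = (11 - 6)**2 = 5**2 = 25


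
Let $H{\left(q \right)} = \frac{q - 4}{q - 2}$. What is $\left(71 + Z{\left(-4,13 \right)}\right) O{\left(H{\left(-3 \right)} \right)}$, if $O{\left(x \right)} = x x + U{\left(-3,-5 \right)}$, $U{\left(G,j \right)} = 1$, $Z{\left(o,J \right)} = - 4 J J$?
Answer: $- \frac{8954}{5} \approx -1790.8$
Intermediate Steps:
$Z{\left(o,J \right)} = - 4 J^{2}$
$H{\left(q \right)} = \frac{-4 + q}{-2 + q}$
$O{\left(x \right)} = 1 + x^{2}$ ($O{\left(x \right)} = x x + 1 = x^{2} + 1 = 1 + x^{2}$)
$\left(71 + Z{\left(-4,13 \right)}\right) O{\left(H{\left(-3 \right)} \right)} = \left(71 - 4 \cdot 13^{2}\right) \left(1 + \left(\frac{-4 - 3}{-2 - 3}\right)^{2}\right) = \left(71 - 676\right) \left(1 + \left(\frac{1}{-5} \left(-7\right)\right)^{2}\right) = \left(71 - 676\right) \left(1 + \left(\left(- \frac{1}{5}\right) \left(-7\right)\right)^{2}\right) = - 605 \left(1 + \left(\frac{7}{5}\right)^{2}\right) = - 605 \left(1 + \frac{49}{25}\right) = \left(-605\right) \frac{74}{25} = - \frac{8954}{5}$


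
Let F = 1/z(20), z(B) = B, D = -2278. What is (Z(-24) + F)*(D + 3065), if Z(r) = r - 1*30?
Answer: -849173/20 ≈ -42459.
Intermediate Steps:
Z(r) = -30 + r (Z(r) = r - 30 = -30 + r)
F = 1/20 ≈ 0.050000
(Z(-24) + F)*(D + 3065) = ((-30 - 24) + 1/20)*(-2278 + 3065) = (-54 + 1/20)*787 = -1079/20*787 = -849173/20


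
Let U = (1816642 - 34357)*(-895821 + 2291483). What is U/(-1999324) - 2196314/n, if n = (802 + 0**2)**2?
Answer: -99997087709651651/80373324631 ≈ -1.2442e+6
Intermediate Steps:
U = 2487467447670 (U = 1782285*1395662 = 2487467447670)
n = 643204 (n = (802 + 0)**2 = 802**2 = 643204)
U/(-1999324) - 2196314/n = 2487467447670/(-1999324) - 2196314/643204 = 2487467447670*(-1/1999324) - 2196314*1/643204 = -1243733723835/999662 - 1098157/321602 = -99997087709651651/80373324631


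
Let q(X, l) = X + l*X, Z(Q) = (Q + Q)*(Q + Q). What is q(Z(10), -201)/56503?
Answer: -80000/56503 ≈ -1.4159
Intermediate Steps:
Z(Q) = 4*Q² (Z(Q) = (2*Q)*(2*Q) = 4*Q²)
q(X, l) = X + X*l
q(Z(10), -201)/56503 = ((4*10²)*(1 - 201))/56503 = ((4*100)*(-200))*(1/56503) = (400*(-200))*(1/56503) = -80000*1/56503 = -80000/56503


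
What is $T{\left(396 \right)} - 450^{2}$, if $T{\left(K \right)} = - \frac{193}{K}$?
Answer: $- \frac{80190193}{396} \approx -2.025 \cdot 10^{5}$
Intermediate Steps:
$T{\left(396 \right)} - 450^{2} = - \frac{193}{396} - 450^{2} = \left(-193\right) \frac{1}{396} - 202500 = - \frac{193}{396} - 202500 = - \frac{80190193}{396}$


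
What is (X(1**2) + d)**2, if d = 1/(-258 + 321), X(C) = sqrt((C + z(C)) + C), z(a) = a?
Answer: 11908/3969 + 2*sqrt(3)/63 ≈ 3.0552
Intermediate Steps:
X(C) = sqrt(3)*sqrt(C) (X(C) = sqrt((C + C) + C) = sqrt(2*C + C) = sqrt(3*C) = sqrt(3)*sqrt(C))
d = 1/63 ≈ 0.015873
(X(1**2) + d)**2 = (sqrt(3)*sqrt(1**2) + 1/63)**2 = (sqrt(3)*sqrt(1) + 1/63)**2 = (sqrt(3)*1 + 1/63)**2 = (sqrt(3) + 1/63)**2 = (1/63 + sqrt(3))**2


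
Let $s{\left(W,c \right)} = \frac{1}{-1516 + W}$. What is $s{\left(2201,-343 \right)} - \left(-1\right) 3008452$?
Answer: $\frac{2060789621}{685} \approx 3.0085 \cdot 10^{6}$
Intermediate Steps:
$s{\left(2201,-343 \right)} - \left(-1\right) 3008452 = \frac{1}{-1516 + 2201} - \left(-1\right) 3008452 = \frac{1}{685} - -3008452 = \frac{1}{685} + 3008452 = \frac{2060789621}{685}$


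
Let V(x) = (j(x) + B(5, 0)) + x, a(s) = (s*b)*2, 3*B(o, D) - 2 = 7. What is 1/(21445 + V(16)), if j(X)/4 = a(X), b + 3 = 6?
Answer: 1/21848 ≈ 4.5771e-5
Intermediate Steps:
b = 3 (b = -3 + 6 = 3)
B(o, D) = 3 (B(o, D) = ⅔ + (⅓)*7 = ⅔ + 7/3 = 3)
a(s) = 6*s (a(s) = (s*3)*2 = (3*s)*2 = 6*s)
j(X) = 24*X (j(X) = 4*(6*X) = 24*X)
V(x) = 3 + 25*x (V(x) = (24*x + 3) + x = (3 + 24*x) + x = 3 + 25*x)
1/(21445 + V(16)) = 1/(21445 + (3 + 25*16)) = 1/(21445 + (3 + 400)) = 1/(21445 + 403) = 1/21848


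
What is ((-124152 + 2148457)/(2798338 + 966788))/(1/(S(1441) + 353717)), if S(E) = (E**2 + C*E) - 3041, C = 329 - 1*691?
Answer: 3857343542075/3765126 ≈ 1.0245e+6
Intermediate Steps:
C = -362 (C = 329 - 691 = -362)
S(E) = -3041 + E**2 - 362*E (S(E) = (E**2 - 362*E) - 3041 = -3041 + E**2 - 362*E)
((-124152 + 2148457)/(2798338 + 966788))/(1/(S(1441) + 353717)) = ((-124152 + 2148457)/(2798338 + 966788))/(1/((-3041 + 1441**2 - 362*1441) + 353717)) = (2024305/3765126)/(1/((-3041 + 2076481 - 521642) + 353717)) = (2024305*(1/3765126))/(1/(1551798 + 353717)) = 2024305/(3765126*(1/1905515)) = (2024305/3765126)*1905515 = 3857343542075/3765126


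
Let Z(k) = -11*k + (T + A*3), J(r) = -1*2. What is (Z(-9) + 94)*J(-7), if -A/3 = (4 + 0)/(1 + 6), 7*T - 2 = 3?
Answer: -2640/7 ≈ -377.14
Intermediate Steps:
T = 5/7 (T = 2/7 + (⅐)*3 = 2/7 + 3/7 = 5/7 ≈ 0.71429)
A = -12/7 (A = -3*(4 + 0)/(1 + 6) = -12/7 ≈ -1.7143)
J(r) = -2
Z(k) = -31/7 - 11*k (Z(k) = -11*k + (5/7 - 12/7*3) = -11*k + (5/7 - 36/7) = -11*k - 31/7 = -31/7 - 11*k)
(Z(-9) + 94)*J(-7) = ((-31/7 - 11*(-9)) + 94)*(-2) = ((-31/7 + 99) + 94)*(-2) = (662/7 + 94)*(-2) = (1320/7)*(-2) = -2640/7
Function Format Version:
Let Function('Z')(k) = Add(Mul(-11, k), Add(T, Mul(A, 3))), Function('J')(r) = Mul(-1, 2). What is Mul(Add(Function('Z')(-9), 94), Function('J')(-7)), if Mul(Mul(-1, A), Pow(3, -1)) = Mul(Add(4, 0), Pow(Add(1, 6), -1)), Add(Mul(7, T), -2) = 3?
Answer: Rational(-2640, 7) ≈ -377.14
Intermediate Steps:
T = Rational(5, 7) (T = Add(Rational(2, 7), Mul(Rational(1, 7), 3)) = Add(Rational(2, 7), Rational(3, 7)) = Rational(5, 7) ≈ 0.71429)
A = Rational(-12, 7) (A = Mul(-3, Mul(Add(4, 0), Pow(Add(1, 6), -1))) = Mul(-3, Mul(4, Pow(7, -1))) = Mul(-3, Mul(4, Rational(1, 7))) = Mul(-3, Rational(4, 7)) = Rational(-12, 7) ≈ -1.7143)
Function('J')(r) = -2
Function('Z')(k) = Add(Rational(-31, 7), Mul(-11, k)) (Function('Z')(k) = Add(Mul(-11, k), Add(Rational(5, 7), Mul(Rational(-12, 7), 3))) = Add(Mul(-11, k), Add(Rational(5, 7), Rational(-36, 7))) = Add(Mul(-11, k), Rational(-31, 7)) = Add(Rational(-31, 7), Mul(-11, k)))
Mul(Add(Function('Z')(-9), 94), Function('J')(-7)) = Mul(Add(Add(Rational(-31, 7), Mul(-11, -9)), 94), -2) = Mul(Add(Add(Rational(-31, 7), 99), 94), -2) = Mul(Add(Rational(662, 7), 94), -2) = Mul(Rational(1320, 7), -2) = Rational(-2640, 7)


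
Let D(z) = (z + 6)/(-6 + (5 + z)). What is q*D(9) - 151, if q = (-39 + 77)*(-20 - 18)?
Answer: -5717/2 ≈ -2858.5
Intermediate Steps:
q = -1444 (q = 38*(-38) = -1444)
D(z) = (6 + z)/(-1 + z)
q*D(9) - 151 = -1444*(6 + 9)/(-1 + 9) - 151 = -1444*15/8 - 151 = -5415/2 - 151 = -5717/2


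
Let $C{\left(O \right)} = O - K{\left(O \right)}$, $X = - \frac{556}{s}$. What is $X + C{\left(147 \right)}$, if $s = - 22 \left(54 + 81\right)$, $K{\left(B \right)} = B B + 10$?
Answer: $- \frac{31885642}{1485} \approx -21472.0$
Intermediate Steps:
$K{\left(B \right)} = 10 + B^{2}$ ($K{\left(B \right)} = B^{2} + 10 = 10 + B^{2}$)
$s = -2970$ ($s = \left(-22\right) 135 = -2970$)
$X = \frac{278}{1485}$ ($X = - \frac{556}{-2970} = \left(-556\right) \left(- \frac{1}{2970}\right) = \frac{278}{1485} \approx 0.18721$)
$C{\left(O \right)} = -10 + O - O^{2}$ ($C{\left(O \right)} = O - \left(10 + O^{2}\right) = -10 + O - O^{2}$)
$X + C{\left(147 \right)} = \frac{278}{1485} - 21472 = - \frac{31885642}{1485}$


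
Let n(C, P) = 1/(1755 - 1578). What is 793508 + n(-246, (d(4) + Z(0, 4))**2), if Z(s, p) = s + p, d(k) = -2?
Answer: 140450917/177 ≈ 7.9351e+5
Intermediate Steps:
Z(s, p) = p + s
n(C, P) = 1/177
793508 + n(-246, (d(4) + Z(0, 4))**2) = 793508 + 1/177 = 140450917/177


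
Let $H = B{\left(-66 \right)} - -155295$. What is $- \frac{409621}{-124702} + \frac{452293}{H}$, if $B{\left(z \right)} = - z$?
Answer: $\frac{120040969867}{19373827422} \approx 6.196$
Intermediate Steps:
$H = 155361$ ($H = \left(-1\right) \left(-66\right) - -155295 = 66 + 155295 = 155361$)
$- \frac{409621}{-124702} + \frac{452293}{H} = - \frac{409621}{-124702} + \frac{452293}{155361} = \left(-409621\right) \left(- \frac{1}{124702}\right) + 452293 \cdot \frac{1}{155361} = \frac{409621}{124702} + \frac{452293}{155361} = \frac{120040969867}{19373827422}$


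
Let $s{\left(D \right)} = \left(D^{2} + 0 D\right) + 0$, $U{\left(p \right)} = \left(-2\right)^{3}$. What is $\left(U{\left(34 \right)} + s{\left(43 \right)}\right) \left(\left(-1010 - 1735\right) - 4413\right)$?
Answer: $-13177878$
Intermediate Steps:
$U{\left(p \right)} = -8$
$s{\left(D \right)} = D^{2}$ ($s{\left(D \right)} = \left(D^{2} + 0\right) + 0 = D^{2} + 0 = D^{2}$)
$\left(U{\left(34 \right)} + s{\left(43 \right)}\right) \left(\left(-1010 - 1735\right) - 4413\right) = \left(-8 + 43^{2}\right) \left(\left(-1010 - 1735\right) - 4413\right) = \left(-8 + 1849\right) \left(-2745 - 4413\right) = 1841 \left(-7158\right) = -13177878$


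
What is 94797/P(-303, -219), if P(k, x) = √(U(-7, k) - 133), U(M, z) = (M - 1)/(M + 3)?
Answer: -94797*I*√131/131 ≈ -8282.5*I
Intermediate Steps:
U(M, z) = (-1 + M)/(3 + M)
P(k, x) = I*√131 (P(k, x) = √((-1 - 7)/(3 - 7) - 133) = √(-8/(-4) - 133) = √(-¼*(-8) - 133) = √(2 - 133) = √(-131) = I*√131)
94797/P(-303, -219) = 94797/((I*√131)) = 94797*(-I*√131/131) = -94797*I*√131/131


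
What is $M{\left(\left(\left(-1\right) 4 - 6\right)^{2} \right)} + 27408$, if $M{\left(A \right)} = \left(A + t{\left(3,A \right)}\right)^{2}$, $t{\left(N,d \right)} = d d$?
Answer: $102037408$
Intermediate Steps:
$t{\left(N,d \right)} = d^{2}$
$M{\left(A \right)} = \left(A + A^{2}\right)^{2}$
$M{\left(\left(\left(-1\right) 4 - 6\right)^{2} \right)} + 27408 = \left(\left(\left(-1\right) 4 - 6\right)^{2}\right)^{2} \left(1 + \left(\left(-1\right) 4 - 6\right)^{2}\right)^{2} + 27408 = \left(\left(-4 - 6\right)^{2}\right)^{2} \left(1 + \left(-4 - 6\right)^{2}\right)^{2} + 27408 = \left(\left(-10\right)^{2}\right)^{2} \left(1 + \left(-10\right)^{2}\right)^{2} + 27408 = 100^{2} \left(1 + 100\right)^{2} + 27408 = 10000 \cdot 101^{2} + 27408 = 10000 \cdot 10201 + 27408 = 102010000 + 27408 = 102037408$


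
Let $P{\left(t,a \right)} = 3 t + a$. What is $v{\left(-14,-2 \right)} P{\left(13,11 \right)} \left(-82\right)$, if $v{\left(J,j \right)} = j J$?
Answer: $-114800$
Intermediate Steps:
$P{\left(t,a \right)} = a + 3 t$
$v{\left(J,j \right)} = J j$
$v{\left(-14,-2 \right)} P{\left(13,11 \right)} \left(-82\right) = \left(-14\right) \left(-2\right) \left(11 + 3 \cdot 13\right) \left(-82\right) = 28 \left(11 + 39\right) \left(-82\right) = 28 \cdot 50 \left(-82\right) = 1400 \left(-82\right) = -114800$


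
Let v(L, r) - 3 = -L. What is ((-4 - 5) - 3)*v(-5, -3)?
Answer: -96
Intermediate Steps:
v(L, r) = 3 - L
((-4 - 5) - 3)*v(-5, -3) = ((-4 - 5) - 3)*(3 - 1*(-5)) = (-9 - 3)*(3 + 5) = -12*8 = -96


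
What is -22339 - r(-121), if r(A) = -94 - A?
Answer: -22366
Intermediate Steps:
-22339 - r(-121) = -22339 - (-94 - 1*(-121)) = -22339 - (-94 + 121) = -22339 - 1*27 = -22339 - 27 = -22366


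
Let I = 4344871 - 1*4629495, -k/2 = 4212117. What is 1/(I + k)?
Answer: -1/8708858 ≈ -1.1483e-7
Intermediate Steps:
k = -8424234 (k = -2*4212117 = -8424234)
I = -284624 (I = 4344871 - 4629495 = -284624)
1/(I + k) = 1/(-284624 - 8424234) = 1/(-8708858) = -1/8708858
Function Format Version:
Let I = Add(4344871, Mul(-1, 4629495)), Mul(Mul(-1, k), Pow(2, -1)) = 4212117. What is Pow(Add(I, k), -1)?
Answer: Rational(-1, 8708858) ≈ -1.1483e-7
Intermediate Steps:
k = -8424234 (k = Mul(-2, 4212117) = -8424234)
I = -284624 (I = Add(4344871, -4629495) = -284624)
Pow(Add(I, k), -1) = Pow(Add(-284624, -8424234), -1) = Pow(-8708858, -1) = Rational(-1, 8708858)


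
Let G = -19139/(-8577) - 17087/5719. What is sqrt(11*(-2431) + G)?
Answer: I*sqrt(145902371488015763)/2335803 ≈ 163.53*I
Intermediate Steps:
G = -5299894/7007409 (G = -19139*(-1/8577) - 17087*1/5719 = 19139/8577 - 2441/817 = -5299894/7007409 ≈ -0.75633)
sqrt(11*(-2431) + G) = sqrt(11*(-2431) - 5299894/7007409) = sqrt(-26741 - 5299894/7007409) = sqrt(-187390423963/7007409) = I*sqrt(145902371488015763)/2335803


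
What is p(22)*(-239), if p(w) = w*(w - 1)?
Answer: -110418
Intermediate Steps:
p(w) = w*(-1 + w)
p(22)*(-239) = (22*(-1 + 22))*(-239) = (22*21)*(-239) = 462*(-239) = -110418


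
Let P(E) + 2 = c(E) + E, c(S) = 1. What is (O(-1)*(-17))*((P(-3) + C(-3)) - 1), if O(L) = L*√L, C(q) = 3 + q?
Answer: -85*I ≈ -85.0*I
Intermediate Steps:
P(E) = -1 + E (P(E) = -2 + (1 + E) = -1 + E)
O(L) = L^(3/2)
(O(-1)*(-17))*((P(-3) + C(-3)) - 1) = ((-1)^(3/2)*(-17))*(((-1 - 3) + (3 - 3)) - 1) = (-I*(-17))*((-4 + 0) - 1) = (17*I)*(-4 - 1) = (17*I)*(-5) = -85*I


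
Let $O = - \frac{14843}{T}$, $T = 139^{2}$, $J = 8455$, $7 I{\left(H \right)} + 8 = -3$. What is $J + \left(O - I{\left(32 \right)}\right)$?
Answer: $\frac{1143622015}{135247} \approx 8455.8$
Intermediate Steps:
$I{\left(H \right)} = - \frac{11}{7}$ ($I{\left(H \right)} = - \frac{8}{7} + \frac{1}{7} \left(-3\right) = - \frac{8}{7} - \frac{3}{7} = - \frac{11}{7}$)
$T = 19321$
$O = - \frac{14843}{19321} \approx -0.76823$
$J + \left(O - I{\left(32 \right)}\right) = 8455 - - \frac{108630}{135247} = 8455 + \left(- \frac{14843}{19321} + \frac{11}{7}\right) = 8455 + \frac{108630}{135247} = \frac{1143622015}{135247}$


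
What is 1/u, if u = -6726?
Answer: -1/6726 ≈ -0.00014868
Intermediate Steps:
1/u = 1/(-6726) = -1/6726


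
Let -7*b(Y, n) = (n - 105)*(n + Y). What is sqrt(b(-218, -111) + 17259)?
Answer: sqrt(7107) ≈ 84.303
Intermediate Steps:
b(Y, n) = -(-105 + n)*(Y + n)/7 (b(Y, n) = -(n - 105)*(n + Y)/7 = -(-105 + n)*(Y + n)/7)
sqrt(b(-218, -111) + 17259) = sqrt((15*(-218) + 15*(-111) - 1/7*(-111)**2 - 1/7*(-218)*(-111)) + 17259) = sqrt((-3270 - 1665 - 1/7*12321 - 24198/7) + 17259) = sqrt((-3270 - 1665 - 12321/7 - 24198/7) + 17259) = sqrt(-10152 + 17259) = sqrt(7107)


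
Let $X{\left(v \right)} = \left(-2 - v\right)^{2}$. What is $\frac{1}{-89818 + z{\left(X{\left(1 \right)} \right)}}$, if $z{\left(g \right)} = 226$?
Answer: $- \frac{1}{89592} \approx -1.1162 \cdot 10^{-5}$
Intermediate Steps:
$\frac{1}{-89818 + z{\left(X{\left(1 \right)} \right)}} = \frac{1}{-89818 + 226} = \frac{1}{-89592} = - \frac{1}{89592}$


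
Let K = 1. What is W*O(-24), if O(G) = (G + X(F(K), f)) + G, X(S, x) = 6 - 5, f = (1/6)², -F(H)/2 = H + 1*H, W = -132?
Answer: 6204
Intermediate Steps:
F(H) = -4*H (F(H) = -2*(H + 1*H) = -2*(H + H) = -4*H)
f = 1/36 (f = (⅙)² = 1/36 ≈ 0.027778)
X(S, x) = 1
O(G) = 1 + 2*G (O(G) = (G + 1) + G = (1 + G) + G = 1 + 2*G)
W*O(-24) = -132*(1 + 2*(-24)) = -132*(1 - 48) = -132*(-47) = 6204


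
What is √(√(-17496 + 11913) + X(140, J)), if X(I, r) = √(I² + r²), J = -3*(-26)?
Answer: √(2*√6421 + I*√5583) ≈ 12.982 + 2.8777*I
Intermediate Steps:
J = 78
√(√(-17496 + 11913) + X(140, J)) = √(√(-17496 + 11913) + √(140² + 78²)) = √(√(-5583) + √(19600 + 6084)) = √(I*√5583 + √25684) = √(I*√5583 + 2*√6421) = √(2*√6421 + I*√5583)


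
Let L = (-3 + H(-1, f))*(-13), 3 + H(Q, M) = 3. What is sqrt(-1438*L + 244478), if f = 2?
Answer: 2*sqrt(47099) ≈ 434.05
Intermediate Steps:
H(Q, M) = 0 (H(Q, M) = -3 + 3 = 0)
L = 39 (L = (-3 + 0)*(-13) = -3*(-13) = 39)
sqrt(-1438*L + 244478) = sqrt(-1438*39 + 244478) = sqrt(-56082 + 244478) = sqrt(188396) = 2*sqrt(47099)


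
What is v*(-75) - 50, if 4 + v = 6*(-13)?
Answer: 6100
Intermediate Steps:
v = -82 (v = -4 + 6*(-13) = -4 - 78 = -82)
v*(-75) - 50 = -82*(-75) - 50 = 6150 - 50 = 6100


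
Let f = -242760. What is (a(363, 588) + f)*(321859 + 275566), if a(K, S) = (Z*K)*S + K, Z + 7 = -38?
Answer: -5883069204225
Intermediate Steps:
Z = -45 (Z = -7 - 38 = -45)
a(K, S) = K - 45*K*S (a(K, S) = (-45*K)*S + K = -45*K*S + K = K - 45*K*S)
(a(363, 588) + f)*(321859 + 275566) = (363*(1 - 45*588) - 242760)*(321859 + 275566) = (363*(1 - 26460) - 242760)*597425 = (363*(-26459) - 242760)*597425 = (-9604617 - 242760)*597425 = -9847377*597425 = -5883069204225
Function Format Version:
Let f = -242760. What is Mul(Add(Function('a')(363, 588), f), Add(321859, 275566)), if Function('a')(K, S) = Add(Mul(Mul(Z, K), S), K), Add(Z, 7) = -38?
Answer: -5883069204225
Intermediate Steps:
Z = -45 (Z = Add(-7, -38) = -45)
Function('a')(K, S) = Add(K, Mul(-45, K, S)) (Function('a')(K, S) = Add(Mul(Mul(-45, K), S), K) = Add(Mul(-45, K, S), K) = Add(K, Mul(-45, K, S)))
Mul(Add(Function('a')(363, 588), f), Add(321859, 275566)) = Mul(Add(Mul(363, Add(1, Mul(-45, 588))), -242760), Add(321859, 275566)) = Mul(Add(Mul(363, Add(1, -26460)), -242760), 597425) = Mul(Add(Mul(363, -26459), -242760), 597425) = Mul(Add(-9604617, -242760), 597425) = Mul(-9847377, 597425) = -5883069204225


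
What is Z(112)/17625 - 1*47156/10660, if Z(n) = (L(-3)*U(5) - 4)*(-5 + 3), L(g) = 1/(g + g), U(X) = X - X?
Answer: -41551961/9394125 ≈ -4.4232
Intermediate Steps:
U(X) = 0
L(g) = 1/(2*g)
Z(n) = 8 (Z(n) = (((½)/(-3))*0 - 4)*(-5 + 3) = (((½)*(-⅓))*0 - 4)*(-2) = (-⅙*0 - 4)*(-2) = (0 - 4)*(-2) = -4*(-2) = 8)
Z(112)/17625 - 1*47156/10660 = 8/17625 - 1*47156/10660 = 8*(1/17625) - 47156*1/10660 = 8/17625 - 11789/2665 = -41551961/9394125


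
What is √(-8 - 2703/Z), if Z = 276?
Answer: I*√37651/46 ≈ 4.2182*I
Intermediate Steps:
√(-8 - 2703/Z) = √(-8 - 2703/276) = √(-8 - 2703*1/276) = √(-8 - 901/92) = √(-1637/92) = I*√37651/46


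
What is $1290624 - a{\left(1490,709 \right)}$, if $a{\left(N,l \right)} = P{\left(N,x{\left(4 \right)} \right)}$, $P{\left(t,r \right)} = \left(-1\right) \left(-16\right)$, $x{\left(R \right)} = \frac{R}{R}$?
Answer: $1290608$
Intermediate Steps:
$x{\left(R \right)} = 1$
$P{\left(t,r \right)} = 16$
$a{\left(N,l \right)} = 16$
$1290624 - a{\left(1490,709 \right)} = 1290624 - 16 = 1290608$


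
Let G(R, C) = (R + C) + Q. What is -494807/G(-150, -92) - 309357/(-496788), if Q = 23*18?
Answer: -5120020219/1780157 ≈ -2876.2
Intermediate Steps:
Q = 414
G(R, C) = 414 + C + R (G(R, C) = (R + C) + 414 = (C + R) + 414 = 414 + C + R)
-494807/G(-150, -92) - 309357/(-496788) = -494807/(414 - 92 - 150) - 309357/(-496788) = -494807/172 - 309357*(-1/496788) = -494807*1/172 + 103119/165596 = -494807/172 + 103119/165596 = -5120020219/1780157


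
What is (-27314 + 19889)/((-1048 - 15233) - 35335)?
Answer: 7425/51616 ≈ 0.14385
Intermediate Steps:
(-27314 + 19889)/((-1048 - 15233) - 35335) = -7425/(-16281 - 35335) = -7425/(-51616) = -7425*(-1/51616) = 7425/51616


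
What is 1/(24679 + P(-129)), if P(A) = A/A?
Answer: 1/24680 ≈ 4.0519e-5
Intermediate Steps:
P(A) = 1
1/(24679 + P(-129)) = 1/(24679 + 1) = 1/24680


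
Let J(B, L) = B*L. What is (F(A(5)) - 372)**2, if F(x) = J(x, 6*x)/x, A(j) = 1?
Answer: 133956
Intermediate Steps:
F(x) = 6*x (F(x) = (x*(6*x))/x = (6*x**2)/x = 6*x)
(F(A(5)) - 372)**2 = (6*1 - 372)**2 = (6 - 372)**2 = (-366)**2 = 133956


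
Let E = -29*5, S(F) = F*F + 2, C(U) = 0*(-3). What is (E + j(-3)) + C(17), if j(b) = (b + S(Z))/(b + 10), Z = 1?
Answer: -145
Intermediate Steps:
C(U) = 0
S(F) = 2 + F**2 (S(F) = F**2 + 2 = 2 + F**2)
j(b) = (3 + b)/(10 + b) (j(b) = (b + (2 + 1**2))/(b + 10) = (b + (2 + 1))/(10 + b) = (b + 3)/(10 + b) = (3 + b)/(10 + b))
E = -145
(E + j(-3)) + C(17) = (-145 + (3 - 3)/(10 - 3)) + 0 = (-145 + 0/7) + 0 = (-145 + (1/7)*0) + 0 = (-145 + 0) + 0 = -145 + 0 = -145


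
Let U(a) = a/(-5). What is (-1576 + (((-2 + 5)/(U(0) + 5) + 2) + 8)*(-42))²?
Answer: 102131236/25 ≈ 4.0852e+6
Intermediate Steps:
U(a) = -a/5 (U(a) = a*(-⅕) = -a/5)
(-1576 + (((-2 + 5)/(U(0) + 5) + 2) + 8)*(-42))² = (-1576 + (((-2 + 5)/(-⅕*0 + 5) + 2) + 8)*(-42))² = (-1576 + ((3/(0 + 5) + 2) + 8)*(-42))² = (-1576 + ((3/5 + 2) + 8)*(-42))² = (-1576 + ((3*(⅕) + 2) + 8)*(-42))² = (-1576 + ((⅗ + 2) + 8)*(-42))² = (-1576 + (13/5 + 8)*(-42))² = (-1576 + (53/5)*(-42))² = (-1576 - 2226/5)² = (-10106/5)² = 102131236/25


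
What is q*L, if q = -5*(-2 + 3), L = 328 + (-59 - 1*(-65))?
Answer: -1670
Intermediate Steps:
L = 334 (L = 328 + (-59 + 65) = 328 + 6 = 334)
q = -5 (q = -5*1 = -5)
q*L = -5*334 = -1670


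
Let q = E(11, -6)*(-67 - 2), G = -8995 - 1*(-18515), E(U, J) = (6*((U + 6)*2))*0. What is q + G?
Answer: 9520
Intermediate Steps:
E(U, J) = 0 (E(U, J) = (6*((6 + U)*2))*0 = (6*(12 + 2*U))*0 = (72 + 12*U)*0 = 0)
G = 9520 (G = -8995 + 18515 = 9520)
q = 0 (q = 0*(-67 - 2) = 0*(-69) = 0)
q + G = 0 + 9520 = 9520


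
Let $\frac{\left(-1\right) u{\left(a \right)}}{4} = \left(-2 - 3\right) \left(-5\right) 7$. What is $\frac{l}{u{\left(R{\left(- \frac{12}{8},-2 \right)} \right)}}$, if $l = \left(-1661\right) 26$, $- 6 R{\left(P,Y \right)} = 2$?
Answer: $\frac{21593}{350} \approx 61.694$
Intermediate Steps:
$R{\left(P,Y \right)} = - \frac{1}{3}$ ($R{\left(P,Y \right)} = \left(- \frac{1}{6}\right) 2 = - \frac{1}{3}$)
$u{\left(a \right)} = -700$ ($u{\left(a \right)} = - 4 \left(-2 - 3\right) \left(-5\right) 7 = - 4 \left(-5\right) \left(-5\right) 7 = - 4 \cdot 25 \cdot 7 = \left(-4\right) 175 = -700$)
$l = -43186$
$\frac{l}{u{\left(R{\left(- \frac{12}{8},-2 \right)} \right)}} = - \frac{43186}{-700} = \left(-43186\right) \left(- \frac{1}{700}\right) = \frac{21593}{350}$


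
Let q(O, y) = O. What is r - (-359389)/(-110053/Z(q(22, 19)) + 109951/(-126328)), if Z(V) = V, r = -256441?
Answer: -1783430376341985/6952597153 ≈ -2.5651e+5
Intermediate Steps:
r - (-359389)/(-110053/Z(q(22, 19)) + 109951/(-126328)) = -256441 - (-359389)/(-110053/22 + 109951/(-126328)) = -256441 - (-359389)/(-110053*1/22 + 109951*(-1/126328)) = -256441 - (-359389)/(-110053/22 - 109951/126328) = -256441 - (-359389)/(-6952597153/1389608) = -256441 - (-359389)*(-1389608)/6952597153 = -256441 - 1*499409829512/6952597153 = -256441 - 499409829512/6952597153 = -1783430376341985/6952597153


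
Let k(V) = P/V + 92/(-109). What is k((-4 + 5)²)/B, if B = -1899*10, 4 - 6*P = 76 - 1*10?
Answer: 731/1241946 ≈ 0.00058859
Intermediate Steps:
P = -31/3 (P = ⅔ - (76 - 1*10)/6 = ⅔ - (76 - 10)/6 = ⅔ - ⅙*66 = ⅔ - 11 = -31/3 ≈ -10.333)
k(V) = -92/109 - 31/(3*V) (k(V) = -31/(3*V) + 92/(-109) = -31/(3*V) + 92*(-1/109) = -31/(3*V) - 92/109 = -92/109 - 31/(3*V))
B = -18990
k((-4 + 5)²)/B = ((-3379 - 276*(-4 + 5)²)/(327*((-4 + 5)²)))/(-18990) = ((-3379 - 276*1²)/(327*(1²)))*(-1/18990) = ((1/327)*(-3379 - 276*1)/1)*(-1/18990) = ((1/327)*1*(-3379 - 276))*(-1/18990) = ((1/327)*1*(-3655))*(-1/18990) = -3655/327*(-1/18990) = 731/1241946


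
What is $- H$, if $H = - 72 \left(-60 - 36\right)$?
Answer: $-6912$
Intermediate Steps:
$H = 6912$ ($H = \left(-72\right) \left(-96\right) = 6912$)
$- H = \left(-1\right) 6912 = -6912$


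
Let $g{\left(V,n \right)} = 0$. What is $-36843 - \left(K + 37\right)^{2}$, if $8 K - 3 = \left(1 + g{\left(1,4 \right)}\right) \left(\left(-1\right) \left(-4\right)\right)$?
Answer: $- \frac{2449761}{64} \approx -38278.0$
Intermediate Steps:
$K = \frac{7}{8}$ ($K = \frac{3}{8} + \frac{\left(1 + 0\right) \left(\left(-1\right) \left(-4\right)\right)}{8} = \frac{3}{8} + \frac{1 \cdot 4}{8} = \frac{3}{8} + \frac{1}{8} \cdot 4 = \frac{3}{8} + \frac{1}{2} = \frac{7}{8} \approx 0.875$)
$-36843 - \left(K + 37\right)^{2} = -36843 - \left(\frac{7}{8} + 37\right)^{2} = -36843 - \left(\frac{303}{8}\right)^{2} = -36843 - \frac{91809}{64} = - \frac{2449761}{64}$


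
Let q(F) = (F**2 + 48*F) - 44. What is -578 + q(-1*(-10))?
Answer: -42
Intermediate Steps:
q(F) = -44 + F**2 + 48*F
-578 + q(-1*(-10)) = -578 + (-44 + (-1*(-10))**2 + 48*(-1*(-10))) = -578 + (-44 + 10**2 + 48*10) = -578 + (-44 + 100 + 480) = -578 + 536 = -42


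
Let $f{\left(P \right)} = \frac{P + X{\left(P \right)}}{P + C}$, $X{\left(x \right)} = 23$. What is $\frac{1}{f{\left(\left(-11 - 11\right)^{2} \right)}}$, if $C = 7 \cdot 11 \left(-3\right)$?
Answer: $\frac{253}{507} \approx 0.49901$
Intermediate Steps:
$C = -231$ ($C = 77 \left(-3\right) = -231$)
$f{\left(P \right)} = \frac{23 + P}{-231 + P}$ ($f{\left(P \right)} = \frac{P + 23}{P - 231} = \frac{23 + P}{-231 + P}$)
$\frac{1}{f{\left(\left(-11 - 11\right)^{2} \right)}} = \frac{1}{\frac{1}{-231 + \left(-11 - 11\right)^{2}} \left(23 + \left(-11 - 11\right)^{2}\right)} = \frac{1}{\frac{1}{-231 + \left(-22\right)^{2}} \left(23 + \left(-22\right)^{2}\right)} = \frac{1}{\frac{1}{-231 + 484} \left(23 + 484\right)} = \frac{1}{\frac{1}{253} \cdot 507} = \frac{1}{\frac{507}{253}} = \frac{253}{507}$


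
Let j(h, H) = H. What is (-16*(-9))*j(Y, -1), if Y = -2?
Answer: -144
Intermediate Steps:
(-16*(-9))*j(Y, -1) = -16*(-9)*(-1) = 144*(-1) = -144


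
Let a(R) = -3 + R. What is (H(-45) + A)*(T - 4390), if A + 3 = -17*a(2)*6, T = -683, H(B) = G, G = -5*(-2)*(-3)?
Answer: -350037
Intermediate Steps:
G = -30 (G = 10*(-3) = -30)
H(B) = -30
A = 99 (A = -3 - 17*(-3 + 2)*6 = -3 - 17*(-1)*6 = -3 + 17*6 = -3 + 102 = 99)
(H(-45) + A)*(T - 4390) = (-30 + 99)*(-683 - 4390) = 69*(-5073) = -350037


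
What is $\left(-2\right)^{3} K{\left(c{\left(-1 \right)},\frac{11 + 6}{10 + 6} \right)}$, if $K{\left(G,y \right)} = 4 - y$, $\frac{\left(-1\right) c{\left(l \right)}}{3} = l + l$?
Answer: $- \frac{47}{2} \approx -23.5$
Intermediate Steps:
$c{\left(l \right)} = - 6 l$ ($c{\left(l \right)} = - 3 \left(l + l\right) = - 3 \cdot 2 l = - 6 l$)
$\left(-2\right)^{3} K{\left(c{\left(-1 \right)},\frac{11 + 6}{10 + 6} \right)} = \left(-2\right)^{3} \left(4 - \frac{11 + 6}{10 + 6}\right) = - 8 \left(4 - \frac{17}{16}\right) = \left(-8\right) \frac{47}{16} = - \frac{47}{2}$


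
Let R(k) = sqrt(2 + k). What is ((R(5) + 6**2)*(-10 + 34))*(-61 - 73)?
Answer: -115776 - 3216*sqrt(7) ≈ -1.2428e+5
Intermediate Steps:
((R(5) + 6**2)*(-10 + 34))*(-61 - 73) = ((sqrt(2 + 5) + 6**2)*(-10 + 34))*(-61 - 73) = ((sqrt(7) + 36)*24)*(-134) = ((36 + sqrt(7))*24)*(-134) = (864 + 24*sqrt(7))*(-134) = -115776 - 3216*sqrt(7)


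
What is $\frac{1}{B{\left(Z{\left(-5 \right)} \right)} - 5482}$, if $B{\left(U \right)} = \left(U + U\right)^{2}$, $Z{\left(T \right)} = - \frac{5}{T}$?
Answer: $- \frac{1}{5478} \approx -0.00018255$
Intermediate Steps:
$B{\left(U \right)} = 4 U^{2}$ ($B{\left(U \right)} = \left(2 U\right)^{2} = 4 U^{2}$)
$\frac{1}{B{\left(Z{\left(-5 \right)} \right)} - 5482} = \frac{1}{4 \left(- \frac{5}{-5}\right)^{2} - 5482} = \frac{1}{4 \left(\left(-5\right) \left(- \frac{1}{5}\right)\right)^{2} - 5482} = \frac{1}{4 \cdot 1^{2} - 5482} = \frac{1}{4 \cdot 1 - 5482} = \frac{1}{4 - 5482} = \frac{1}{-5478} = - \frac{1}{5478}$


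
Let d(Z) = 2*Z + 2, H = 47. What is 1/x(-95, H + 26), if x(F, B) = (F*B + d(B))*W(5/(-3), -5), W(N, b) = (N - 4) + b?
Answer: 3/217184 ≈ 1.3813e-5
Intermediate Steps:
d(Z) = 2 + 2*Z
W(N, b) = -4 + N + b (W(N, b) = (-4 + N) + b = -4 + N + b)
x(F, B) = -64/3 - 64*B/3 - 32*B*F/3 (x(F, B) = (F*B + (2 + 2*B))*(-4 + 5/(-3) - 5) = (B*F + (2 + 2*B))*(-4 + 5*(-⅓) - 5) = (2 + 2*B + B*F)*(-4 - 5/3 - 5) = (2 + 2*B + B*F)*(-32/3) = -64/3 - 64*B/3 - 32*B*F/3)
1/x(-95, H + 26) = 1/(-64/3 - 64*(47 + 26)/3 - 32/3*(47 + 26)*(-95)) = 1/(-64/3 - 64/3*73 - 32/3*73*(-95)) = 1/(-64/3 - 4672/3 + 221920/3) = 1/(217184/3) = 3/217184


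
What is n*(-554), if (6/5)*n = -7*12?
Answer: 38780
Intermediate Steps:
n = -70 (n = 5*(-7*12)/6 = (5/6)*(-84) = -70)
n*(-554) = -70*(-554) = 38780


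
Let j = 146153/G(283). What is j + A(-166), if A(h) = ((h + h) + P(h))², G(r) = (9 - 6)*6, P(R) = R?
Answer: 4610225/18 ≈ 2.5612e+5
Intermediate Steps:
G(r) = 18 (G(r) = 3*6 = 18)
j = 146153/18 ≈ 8119.6
A(h) = 9*h² (A(h) = ((h + h) + h)² = (2*h + h)² = (3*h)² = 9*h²)
j + A(-166) = 146153/18 + 9*(-166)² = 146153/18 + 9*27556 = 146153/18 + 248004 = 4610225/18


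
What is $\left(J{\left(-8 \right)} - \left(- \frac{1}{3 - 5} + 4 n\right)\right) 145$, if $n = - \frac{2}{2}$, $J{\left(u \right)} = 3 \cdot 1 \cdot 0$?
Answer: $\frac{1015}{2} \approx 507.5$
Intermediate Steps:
$J{\left(u \right)} = 0$ ($J{\left(u \right)} = 3 \cdot 0 = 0$)
$n = -1$ ($n = \left(-2\right) \frac{1}{2} = -1$)
$\left(J{\left(-8 \right)} - \left(- \frac{1}{3 - 5} + 4 n\right)\right) 145 = \left(0 + \left(\left(-4\right) \left(-1\right) + \frac{1}{3 - 5}\right)\right) 145 = \left(0 + \left(4 + \frac{1}{-2}\right)\right) 145 = \left(0 + \left(4 - \frac{1}{2}\right)\right) 145 = \left(0 + \frac{7}{2}\right) 145 = \frac{7}{2} \cdot 145 = \frac{1015}{2}$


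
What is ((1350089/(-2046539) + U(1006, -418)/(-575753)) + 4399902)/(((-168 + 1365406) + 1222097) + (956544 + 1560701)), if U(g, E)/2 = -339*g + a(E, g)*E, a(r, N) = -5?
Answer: 5184409399526288649/6014731559659110860 ≈ 0.86195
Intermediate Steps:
U(g, E) = -678*g - 10*E (U(g, E) = 2*(-339*g - 5*E) = -678*g - 10*E)
((1350089/(-2046539) + U(1006, -418)/(-575753)) + 4399902)/(((-168 + 1365406) + 1222097) + (956544 + 1560701)) = ((1350089/(-2046539) + (-678*1006 - 10*(-418))/(-575753)) + 4399902)/(((-168 + 1365406) + 1222097) + (956544 + 1560701)) = ((1350089*(-1/2046539) + (-682068 + 4180)*(-1/575753)) + 4399902)/((1365238 + 1222097) + 2517245) = ((-1350089/2046539 - 677888*(-1/575753)) + 4399902)/(2587335 + 2517245) = ((-1350089/2046539 + 677888/575753) + 4399902)/5104580 = (610006437615/1178300968867 + 4399902)*(1/5104580) = (5184409399526288649/1178300968867)*(1/5104580) = 5184409399526288649/6014731559659110860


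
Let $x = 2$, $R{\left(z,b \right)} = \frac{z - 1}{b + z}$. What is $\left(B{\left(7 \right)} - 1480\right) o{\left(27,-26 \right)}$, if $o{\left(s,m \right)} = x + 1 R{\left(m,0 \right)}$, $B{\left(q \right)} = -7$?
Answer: $- \frac{117473}{26} \approx -4518.2$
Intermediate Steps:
$R{\left(z,b \right)} = \frac{-1 + z}{b + z}$
$o{\left(s,m \right)} = 2 + \frac{-1 + m}{m}$ ($o{\left(s,m \right)} = 2 + 1 \frac{-1 + m}{0 + m} = 2 + 1 \frac{-1 + m}{m} = 2 + \frac{-1 + m}{m}$)
$\left(B{\left(7 \right)} - 1480\right) o{\left(27,-26 \right)} = \left(-7 - 1480\right) \left(3 - \frac{1}{-26}\right) = - 1487 \left(3 - - \frac{1}{26}\right) = - 1487 \left(3 + \frac{1}{26}\right) = \left(-1487\right) \frac{79}{26} = - \frac{117473}{26}$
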